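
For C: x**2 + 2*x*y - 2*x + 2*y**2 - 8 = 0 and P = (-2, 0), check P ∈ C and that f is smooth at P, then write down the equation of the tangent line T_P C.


Tangent line at P: -6*x - 4*y - 12 = 0.

Step 1: f(-2, 0) = 0, so P lies on C.
Step 2: partial derivatives
  f_x(x, y) = 2*x + 2*y - 2, f_y(x, y) = 2*x + 4*y.
  f_x(P) = -6, f_y(P) = -4 (gradient nonzero, so P is smooth).
Step 3: tangent line at P: -6·(x − -2) + -4·(y − 0) = 0.
Expanding: -6*x - 4*y - 12 = 0.


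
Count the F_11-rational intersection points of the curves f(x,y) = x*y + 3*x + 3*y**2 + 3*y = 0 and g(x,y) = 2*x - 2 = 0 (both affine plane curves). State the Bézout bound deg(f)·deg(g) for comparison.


Common zeros: ∅; count = 0; Bézout bound = 2.

deg(f) = 2, deg(g) = 1, so Bézout bound = 2.
Scan x ∈ F_11. For each x, list the y ∈ F_11 with f(x, y) ≡ 0 and those with g(x, y) ≡ 0 (mod 11); the common zeros in that column are the intersection.
  x = 0: f ≡ 0 at y ∈ {0, 10}; g ≡ 0 at y ∈ ∅; common: ∅.
  x = 1: f ≡ 0 at y ∈ ∅; g ≡ 0 at y ∈ {0, 1, 2, 3, 4, 5, 6, 7, 8, 9, 10}; common: ∅.
  x = 2: f ≡ 0 at y ∈ ∅; g ≡ 0 at y ∈ ∅; common: ∅.
  x = 3: f ≡ 0 at y ∈ {2, 7}; g ≡ 0 at y ∈ ∅; common: ∅.
  x = 4: f ≡ 0 at y ∈ {1, 4}; g ≡ 0 at y ∈ ∅; common: ∅.
  x = 5: f ≡ 0 at y ∈ {3, 9}; g ≡ 0 at y ∈ ∅; common: ∅.
  x = 6: f ≡ 0 at y ∈ ∅; g ≡ 0 at y ∈ ∅; common: ∅.
  x = 7: f ≡ 0 at y ∈ ∅; g ≡ 0 at y ∈ ∅; common: ∅.
  x = 8: f ≡ 0 at y ∈ {5, 6}; g ≡ 0 at y ∈ ∅; common: ∅.
  x = 9: f ≡ 0 at y ∈ ∅; g ≡ 0 at y ∈ ∅; common: ∅.
  x = 10: f ≡ 0 at y ∈ ∅; g ≡ 0 at y ∈ ∅; common: ∅.
Collecting: common zeros = ∅, so the count is 0.
Comparison with the Bézout bound: 0 ≤ 2 = deg(f)·deg(g), as expected for curves with no common component (the affine F_11-count falls short of the bound because intersections may lie at infinity, over extension fields, or carry multiplicity).


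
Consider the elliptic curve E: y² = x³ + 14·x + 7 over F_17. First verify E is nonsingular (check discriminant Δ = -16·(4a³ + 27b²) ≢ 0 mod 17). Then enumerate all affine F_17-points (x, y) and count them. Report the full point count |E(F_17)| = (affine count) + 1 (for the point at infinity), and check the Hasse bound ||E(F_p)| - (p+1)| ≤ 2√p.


Affine points = {(2, 3), (2, 14), (3, 5), (3, 12), (4, 5), (4, 12), (5, 7), (5, 10), (6, 1), (6, 16), (8, 6), (8, 11), (10, 5), (10, 12), (11, 8), (11, 9), (12, 4), (12, 13), (16, 3), (16, 14)}; affine count = 20; |E(F_17)| = 21.

Discriminant check: Δ ∝ 4a³ + 27b² = 4·14³ + 27·7² = 4·2744 + 27·49 ≡ 8 (mod 17). Nonzero ⇒ E is nonsingular.
For each x ∈ F_17, compute rhs = x³ + 14·x + 7 mod 17, then count y ∈ F_17 with y² ≡ rhs.
  x = 0: rhs = 7, matching y values: none (0 points).
  x = 1: rhs = 5, matching y values: none (0 points).
  x = 2: rhs = 9, matching y values: 3, 14 (2 points).
  x = 3: rhs = 8, matching y values: 5, 12 (2 points).
  x = 4: rhs = 8, matching y values: 5, 12 (2 points).
  x = 5: rhs = 15, matching y values: 7, 10 (2 points).
  x = 6: rhs = 1, matching y values: 1, 16 (2 points).
  x = 7: rhs = 6, matching y values: none (0 points).
  x = 8: rhs = 2, matching y values: 6, 11 (2 points).
  x = 9: rhs = 12, matching y values: none (0 points).
  x = 10: rhs = 8, matching y values: 5, 12 (2 points).
  x = 11: rhs = 13, matching y values: 8, 9 (2 points).
  x = 12: rhs = 16, matching y values: 4, 13 (2 points).
  x = 13: rhs = 6, matching y values: none (0 points).
  x = 14: rhs = 6, matching y values: none (0 points).
  x = 15: rhs = 5, matching y values: none (0 points).
  x = 16: rhs = 9, matching y values: 3, 14 (2 points).
Total affine count: 20.
Full point count |E(F_17)| = 20 + 1 = 21.
Hasse bound: |21 − (17+1)| = |3| = 3 ≤ 2√17 ≈ 8.2462 ✓.


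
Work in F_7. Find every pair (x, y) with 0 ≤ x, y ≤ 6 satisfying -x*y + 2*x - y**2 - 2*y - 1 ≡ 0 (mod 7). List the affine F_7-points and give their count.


Affine F_7-points: {(0, 6), (2, 5), (4, 0), (4, 1), (5, 3), (5, 4)}; count = 6.

For each of the 49 pairs (x, y) ∈ F_7², evaluate f(x, y) mod 7. Record the zeros.
  x = 0: [0↦6, 1↦3, 2↦5, 3↦5, 4↦3, 5↦6, 6↦0]  zeros at y ∈ {6}
  x = 1: [0↦1, 1↦4, 2↦5, 3↦4, 4↦1, 5↦3, 6↦3]  zeros at y ∈ ∅
  x = 2: [0↦3, 1↦5, 2↦5, 3↦3, 4↦6, 5↦0, 6↦6]  zeros at y ∈ {5}
  x = 3: [0↦5, 1↦6, 2↦5, 3↦2, 4↦4, 5↦4, 6↦2]  zeros at y ∈ ∅
  x = 4: [0↦0, 1↦0, 2↦5, 3↦1, 4↦2, 5↦1, 6↦5]  zeros at y ∈ {0, 1}
  x = 5: [0↦2, 1↦1, 2↦5, 3↦0, 4↦0, 5↦5, 6↦1]  zeros at y ∈ {3, 4}
  x = 6: [0↦4, 1↦2, 2↦5, 3↦6, 4↦5, 5↦2, 6↦4]  zeros at y ∈ ∅
Collecting zeros: affine points = {(0, 6), (2, 5), (4, 0), (4, 1), (5, 3), (5, 4)}.
Total count |C(F_7)_aff| = 6.


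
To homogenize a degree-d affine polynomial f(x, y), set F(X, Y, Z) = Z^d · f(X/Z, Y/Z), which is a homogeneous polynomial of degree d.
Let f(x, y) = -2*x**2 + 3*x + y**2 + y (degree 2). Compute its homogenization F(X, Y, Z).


F(X, Y, Z) = -2*X**2 + 3*X*Z + Y**2 + Y*Z

deg(f) = 2.
Substitute x = X/Z, y = Y/Z into f, then multiply by Z^2.
  monomial -2·x^2·y^0 ↦ -2·X^2·Y^0·Z^0.
  monomial 3·x^1·y^0 ↦ 3·X^1·Y^0·Z^1.
  monomial 1·x^0·y^2 ↦ 1·X^0·Y^2·Z^0.
  monomial 1·x^0·y^1 ↦ 1·X^0·Y^1·Z^1.
Collecting: F(X, Y, Z) = -2*X**2 + 3*X*Z + Y**2 + Y*Z.


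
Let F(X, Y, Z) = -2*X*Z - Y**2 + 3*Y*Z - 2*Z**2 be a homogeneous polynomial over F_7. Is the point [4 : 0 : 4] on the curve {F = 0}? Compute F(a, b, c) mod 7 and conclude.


F(4,0,4) ≡ 6 (mod 7); P is NOT on the curve.

Evaluate F(4, 0, 4) term-by-term (mod 7).
  -2*X*Z ↦ -2·4·1·4 = -32
  -Y**2 ↦ -1·1·0·1 = 0
  3*Y*Z ↦ 3·1·0·4 = 0
  -2*Z**2 ↦ -2·1·1·16 = -32
Sum: F(4, 0, 4) = (-32) + (0) + (0) + (-32) = -64.
Reducing mod 7: -64 ≡ 6 (mod 7).
Since F(a, b, c) ≡ 6 ≠ 0 (mod 7), P does NOT lie on the curve.


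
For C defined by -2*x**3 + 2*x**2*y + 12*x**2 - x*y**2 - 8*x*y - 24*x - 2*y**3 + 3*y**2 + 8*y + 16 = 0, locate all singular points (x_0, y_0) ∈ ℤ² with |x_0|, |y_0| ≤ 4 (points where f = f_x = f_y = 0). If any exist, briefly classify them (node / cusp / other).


Singular points: {(2, 0)}; classification: cusp.

Compute partial derivatives:
  f_x = -6*x**2 + 4*x*y + 24*x - y**2 - 8*y - 24.
  f_y = 2*x**2 - 2*x*y - 8*x - 6*y**2 + 6*y + 8.
Scan x_0 ∈ {−4, ..., 4}. For each x_0, f_y(x_0, y) is a polynomial in y; find its integer roots y ∈ {−4, ..., 4}, then test f_x and f at those candidates.
  x = -4: f_y(-4, y) = -6*y**2 + 14*y + 72; no integer root y with |y| ≤ 4.
  x = -3: f_y(-3, y) = -6*y**2 + 12*y + 50; no integer root y with |y| ≤ 4.
  x = -2: f_y(-2, y) = -6*y**2 + 10*y + 32; no integer root y with |y| ≤ 4.
  x = -1: f_y(-1, y) = -6*y**2 + 8*y + 18; no integer root y with |y| ≤ 4.
  x = 0: f_y(0, y) = -6*y**2 + 6*y + 8; no integer root y with |y| ≤ 4.
  x = 1: f_y(1, y) = -6*y**2 + 4*y + 2; vanishes at y ∈ {1}. (1, 1): f_x = -11 ≠ 0.
  x = 2: f_y(2, y) = -6*y**2 + 2*y; vanishes at y ∈ {0}. (2, 0): f_x = 0, f = 0 — SINGULAR.
  x = 3: f_y(3, y) = 2 - 6*y**2; no integer root y with |y| ≤ 4.
  x = 4: f_y(4, y) = -6*y**2 - 2*y + 8; vanishes at y ∈ {1}. (4, 1): f_x = -17 ≠ 0.
Only singular point on the grid: (2, 0).
Classify: substitute x = 2 + u, y = 0 + v and expand: f = -2*u**3 + 2*u**2*v - u*v**2 - 2*v**3 + v**2.
No constant or linear terms (consistent with a singular point). Quadratic part: v**2. Cubic part: -2*u**3 + 2*u**2*v - u*v**2 - 2*v**3.
The quadratic part v**2 is a perfect square, so there is a single (double) tangent line v = 0, i.e. y = 0. Restricting the cubic part to that line (v = 0) leaves -2*u**3 ≠ 0, so f is not divisible by v and the branch is v² ≈ 2*u**3 to lowest order — this is a cusp.
Classification: cusp.


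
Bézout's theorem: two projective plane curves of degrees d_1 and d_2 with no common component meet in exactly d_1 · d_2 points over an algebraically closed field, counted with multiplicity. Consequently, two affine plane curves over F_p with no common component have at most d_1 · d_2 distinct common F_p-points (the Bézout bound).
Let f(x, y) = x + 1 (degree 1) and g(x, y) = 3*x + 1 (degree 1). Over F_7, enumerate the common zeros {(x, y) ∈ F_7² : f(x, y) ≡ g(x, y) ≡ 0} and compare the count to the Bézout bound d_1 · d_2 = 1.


Common zeros: ∅; count = 0; Bézout bound = 1.

deg(f) = 1, deg(g) = 1, so Bézout bound = 1.
Scan x ∈ F_7. For each x, list the y ∈ F_7 with f(x, y) ≡ 0 and those with g(x, y) ≡ 0 (mod 7); the common zeros in that column are the intersection.
  x = 0: f ≡ 0 at y ∈ ∅; g ≡ 0 at y ∈ ∅; common: ∅.
  x = 1: f ≡ 0 at y ∈ ∅; g ≡ 0 at y ∈ ∅; common: ∅.
  x = 2: f ≡ 0 at y ∈ ∅; g ≡ 0 at y ∈ {0, 1, 2, 3, 4, 5, 6}; common: ∅.
  x = 3: f ≡ 0 at y ∈ ∅; g ≡ 0 at y ∈ ∅; common: ∅.
  x = 4: f ≡ 0 at y ∈ ∅; g ≡ 0 at y ∈ ∅; common: ∅.
  x = 5: f ≡ 0 at y ∈ ∅; g ≡ 0 at y ∈ ∅; common: ∅.
  x = 6: f ≡ 0 at y ∈ {0, 1, 2, 3, 4, 5, 6}; g ≡ 0 at y ∈ ∅; common: ∅.
Collecting: common zeros = ∅, so the count is 0.
Comparison with the Bézout bound: 0 ≤ 1 = deg(f)·deg(g), as expected for curves with no common component (the affine F_7-count falls short of the bound because intersections may lie at infinity, over extension fields, or carry multiplicity).


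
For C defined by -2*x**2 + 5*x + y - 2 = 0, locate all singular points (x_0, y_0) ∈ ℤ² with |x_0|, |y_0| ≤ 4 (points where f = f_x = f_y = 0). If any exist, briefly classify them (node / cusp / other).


No singular points in the scanned grid; C is smooth there.

Compute partial derivatives:
  f_x = 5 - 4*x.
  f_y = 1.
f_y = 1 is a nonzero constant, so f_y never vanishes: no point (x, y) can satisfy f = f_x = f_y = 0. In particular no (x, y) ∈ {−4, ..., 4}² is singular; the curve is smooth.


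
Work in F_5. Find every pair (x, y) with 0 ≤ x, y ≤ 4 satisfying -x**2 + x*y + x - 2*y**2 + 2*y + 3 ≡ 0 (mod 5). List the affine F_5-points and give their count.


Affine F_5-points: {(2, 3), (2, 4), (3, 1), (3, 4), (4, 1), (4, 2)}; count = 6.

For each of the 25 pairs (x, y) ∈ F_5², evaluate f(x, y) mod 5. Record the zeros.
  x = 0: [0↦3, 1↦3, 2↦4, 3↦1, 4↦4]  zeros at y ∈ ∅
  x = 1: [0↦3, 1↦4, 2↦1, 3↦4, 4↦3]  zeros at y ∈ ∅
  x = 2: [0↦1, 1↦3, 2↦1, 3↦0, 4↦0]  zeros at y ∈ {3, 4}
  x = 3: [0↦2, 1↦0, 2↦4, 3↦4, 4↦0]  zeros at y ∈ {1, 4}
  x = 4: [0↦1, 1↦0, 2↦0, 3↦1, 4↦3]  zeros at y ∈ {1, 2}
Collecting zeros: affine points = {(2, 3), (2, 4), (3, 1), (3, 4), (4, 1), (4, 2)}.
Total count |C(F_5)_aff| = 6.


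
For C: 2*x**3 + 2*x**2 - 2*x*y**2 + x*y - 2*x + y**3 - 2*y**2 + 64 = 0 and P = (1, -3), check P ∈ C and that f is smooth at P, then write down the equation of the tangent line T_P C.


Tangent line at P: -13*x + 52*y + 169 = 0.

Step 1: f(1, -3) = 0, so P lies on C.
Step 2: partial derivatives
  f_x(x, y) = 6*x**2 + 4*x - 2*y**2 + y - 2, f_y(x, y) = -4*x*y + x + 3*y**2 - 4*y.
  f_x(P) = -13, f_y(P) = 52 (gradient nonzero, so P is smooth).
Step 3: tangent line at P: -13·(x − 1) + 52·(y − -3) = 0.
Expanding: -13*x + 52*y + 169 = 0.


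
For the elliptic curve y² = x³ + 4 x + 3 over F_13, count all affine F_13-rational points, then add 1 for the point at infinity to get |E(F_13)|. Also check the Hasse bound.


Affine points = {(0, 4), (0, 9), (3, 4), (3, 9), (6, 3), (6, 10), (7, 6), (7, 7), (8, 1), (8, 12), (9, 1), (9, 12), (10, 4), (10, 9), (11, 0)}; affine count = 15; |E(F_13)| = 16.

Discriminant check: Δ ∝ 4a³ + 27b² = 4·4³ + 27·3² = 4·64 + 27·9 ≡ 5 (mod 13). Nonzero ⇒ E is nonsingular.
For each x ∈ F_13, compute rhs = x³ + 4·x + 3 mod 13, then count y ∈ F_13 with y² ≡ rhs.
  x = 0: rhs = 3, matching y values: 4, 9 (2 points).
  x = 1: rhs = 8, matching y values: none (0 points).
  x = 2: rhs = 6, matching y values: none (0 points).
  x = 3: rhs = 3, matching y values: 4, 9 (2 points).
  x = 4: rhs = 5, matching y values: none (0 points).
  x = 5: rhs = 5, matching y values: none (0 points).
  x = 6: rhs = 9, matching y values: 3, 10 (2 points).
  x = 7: rhs = 10, matching y values: 6, 7 (2 points).
  x = 8: rhs = 1, matching y values: 1, 12 (2 points).
  x = 9: rhs = 1, matching y values: 1, 12 (2 points).
  x = 10: rhs = 3, matching y values: 4, 9 (2 points).
  x = 11: rhs = 0, matching y values: 0 (1 points).
  x = 12: rhs = 11, matching y values: none (0 points).
Total affine count: 15.
Full point count |E(F_13)| = 15 + 1 = 16.
Hasse bound: |16 − (13+1)| = |2| = 2 ≤ 2√13 ≈ 7.2111 ✓.


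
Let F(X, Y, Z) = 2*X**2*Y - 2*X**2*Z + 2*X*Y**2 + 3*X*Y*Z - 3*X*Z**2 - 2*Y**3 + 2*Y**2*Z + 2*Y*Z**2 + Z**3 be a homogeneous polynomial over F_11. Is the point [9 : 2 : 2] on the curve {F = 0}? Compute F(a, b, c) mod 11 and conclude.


F(9,2,2) ≡ 8 (mod 11); P is NOT on the curve.

Evaluate F(9, 2, 2) term-by-term (mod 11).
  2*X**2*Y ↦ 2·81·2·1 = 324
  -2*X**2*Z ↦ -2·81·1·2 = -324
  2*X*Y**2 ↦ 2·9·4·1 = 72
  3*X*Y*Z ↦ 3·9·2·2 = 108
  -3*X*Z**2 ↦ -3·9·1·4 = -108
  -2*Y**3 ↦ -2·1·8·1 = -16
  2*Y**2*Z ↦ 2·1·4·2 = 16
  2*Y*Z**2 ↦ 2·1·2·4 = 16
  Z**3 ↦ 1·1·1·8 = 8
Sum: F(9, 2, 2) = (324) + (-324) + (72) + (108) + (-108) + (-16) + (16) + (16) + (8) = 96.
Reducing mod 11: 96 ≡ 8 (mod 11).
Since F(a, b, c) ≡ 8 ≠ 0 (mod 11), P does NOT lie on the curve.


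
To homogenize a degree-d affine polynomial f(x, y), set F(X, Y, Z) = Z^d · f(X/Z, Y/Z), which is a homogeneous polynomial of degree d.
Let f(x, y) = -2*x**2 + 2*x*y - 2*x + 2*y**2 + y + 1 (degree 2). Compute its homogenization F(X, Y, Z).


F(X, Y, Z) = -2*X**2 + 2*X*Y - 2*X*Z + 2*Y**2 + Y*Z + Z**2

deg(f) = 2.
Substitute x = X/Z, y = Y/Z into f, then multiply by Z^2.
  monomial -2·x^2·y^0 ↦ -2·X^2·Y^0·Z^0.
  monomial 2·x^1·y^1 ↦ 2·X^1·Y^1·Z^0.
  monomial -2·x^1·y^0 ↦ -2·X^1·Y^0·Z^1.
  monomial 2·x^0·y^2 ↦ 2·X^0·Y^2·Z^0.
  monomial 1·x^0·y^1 ↦ 1·X^0·Y^1·Z^1.
  monomial 1·x^0·y^0 ↦ 1·X^0·Y^0·Z^2.
Collecting: F(X, Y, Z) = -2*X**2 + 2*X*Y - 2*X*Z + 2*Y**2 + Y*Z + Z**2.


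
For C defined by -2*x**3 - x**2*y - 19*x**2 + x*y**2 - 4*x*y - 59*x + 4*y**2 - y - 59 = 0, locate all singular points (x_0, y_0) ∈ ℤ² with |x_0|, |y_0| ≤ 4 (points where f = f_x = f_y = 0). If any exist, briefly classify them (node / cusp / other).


Singular points: {(-3, -1)}; classification: cusp.

Compute partial derivatives:
  f_x = -6*x**2 - 2*x*y - 38*x + y**2 - 4*y - 59.
  f_y = -x**2 + 2*x*y - 4*x + 8*y - 1.
Scan x_0 ∈ {−4, ..., 4}. For each x_0, f_y(x_0, y) is a polynomial in y; find its integer roots y ∈ {−4, ..., 4}, then test f_x and f at those candidates.
  x = -4: f_y(-4, y) = -1; no integer root y with |y| ≤ 4.
  x = -3: f_y(-3, y) = 2*y + 2; vanishes at y ∈ {-1}. (-3, -1): f_x = 0, f = 0 — SINGULAR.
  x = -2: f_y(-2, y) = 4*y + 3; no integer root y with |y| ≤ 4.
  x = -1: f_y(-1, y) = 6*y + 2; no integer root y with |y| ≤ 4.
  x = 0: f_y(0, y) = 8*y - 1; no integer root y with |y| ≤ 4.
  x = 1: f_y(1, y) = 10*y - 6; no integer root y with |y| ≤ 4.
  x = 2: f_y(2, y) = 12*y - 13; no integer root y with |y| ≤ 4.
  x = 3: f_y(3, y) = 14*y - 22; no integer root y with |y| ≤ 4.
  x = 4: f_y(4, y) = 16*y - 33; no integer root y with |y| ≤ 4.
Only singular point on the grid: (-3, -1).
Classify: substitute x = -3 + u, y = -1 + v and expand: f = -2*u**3 - u**2*v + u*v**2 + v**2.
No constant or linear terms (consistent with a singular point). Quadratic part: v**2. Cubic part: -2*u**3 - u**2*v + u*v**2.
The quadratic part v**2 is a perfect square, so there is a single (double) tangent line v = 0, i.e. y = -1. Restricting the cubic part to that line (v = 0) leaves -2*u**3 ≠ 0, so f is not divisible by v and the branch is v² ≈ 2*u**3 to lowest order — this is a cusp.
Classification: cusp.


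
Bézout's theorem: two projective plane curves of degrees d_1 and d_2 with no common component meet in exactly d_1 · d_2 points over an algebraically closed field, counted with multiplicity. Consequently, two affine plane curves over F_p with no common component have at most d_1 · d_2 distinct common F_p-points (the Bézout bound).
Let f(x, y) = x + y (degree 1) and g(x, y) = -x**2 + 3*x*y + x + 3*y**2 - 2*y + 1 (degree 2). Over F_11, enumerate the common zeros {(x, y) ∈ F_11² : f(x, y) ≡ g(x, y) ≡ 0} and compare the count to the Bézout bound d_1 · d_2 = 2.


Common zeros: ∅; count = 0; Bézout bound = 2.

deg(f) = 1, deg(g) = 2, so Bézout bound = 2.
Scan x ∈ F_11. For each x, list the y ∈ F_11 with f(x, y) ≡ 0 and those with g(x, y) ≡ 0 (mod 11); the common zeros in that column are the intersection.
  x = 0: f ≡ 0 at y ∈ {0}; g ≡ 0 at y ∈ {3, 5}; common: ∅.
  x = 1: f ≡ 0 at y ∈ {10}; g ≡ 0 at y ∈ {9}; common: ∅.
  x = 2: f ≡ 0 at y ∈ {9}; g ≡ 0 at y ∈ ∅; common: ∅.
  x = 3: f ≡ 0 at y ∈ {8}; g ≡ 0 at y ∈ ∅; common: ∅.
  x = 4: f ≡ 0 at y ∈ {7}; g ≡ 0 at y ∈ {0, 4}; common: ∅.
  x = 5: f ≡ 0 at y ∈ {6}; g ≡ 0 at y ∈ {5, 9}; common: ∅.
  x = 6: f ≡ 0 at y ∈ {5}; g ≡ 0 at y ∈ ∅; common: ∅.
  x = 7: f ≡ 0 at y ∈ {4}; g ≡ 0 at y ∈ ∅; common: ∅.
  x = 8: f ≡ 0 at y ∈ {3}; g ≡ 0 at y ∈ {0}; common: ∅.
  x = 9: f ≡ 0 at y ∈ {2}; g ≡ 0 at y ∈ {4, 6}; common: ∅.
  x = 10: f ≡ 0 at y ∈ {1}; g ≡ 0 at y ∈ {3, 6}; common: ∅.
Collecting: common zeros = ∅, so the count is 0.
Comparison with the Bézout bound: 0 ≤ 2 = deg(f)·deg(g), as expected for curves with no common component (the affine F_11-count falls short of the bound because intersections may lie at infinity, over extension fields, or carry multiplicity).


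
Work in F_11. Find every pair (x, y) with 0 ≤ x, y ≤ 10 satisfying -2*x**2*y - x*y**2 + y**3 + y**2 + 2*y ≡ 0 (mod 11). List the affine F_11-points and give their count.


Affine F_11-points: {(0, 0), (0, 4), (0, 6), (1, 0), (2, 0), (2, 3), (2, 9), (3, 0), (4, 0), (5, 0), (6, 0), (7, 0), (8, 0), (8, 1), (8, 6), (9, 0), (9, 4), (10, 0), (10, 9)}; count = 19.

For each of the 121 pairs (x, y) ∈ F_11², evaluate f(x, y) mod 11. Record the zeros.
  x = 0: [0↦0, 1↦4, 2↦5, 3↦9, 4↦0, 5↦6, 6↦0, 7↦10, 8↦9, 9↦3, 10↦9]  zeros at y ∈ {0, 4, 6}
  x = 1: [0↦0, 1↦1, 2↦8, 3↦5, 4↦9, 5↦4, 6↦7, 7↦2, 8↦6, 9↦3, 10↦10]  zeros at y ∈ {0}
  x = 2: [0↦0, 1↦5, 2↦3, 3↦0, 4↦2, 5↦4, 6↦1, 7↦10, 8↦4, 9↦0, 10↦4]  zeros at y ∈ {0, 3, 9}
  x = 3: [0↦0, 1↦5, 2↦1, 3↦5, 4↦1, 5↦6, 6↦4, 7↦1, 8↦3, 9↦5, 10↦2]  zeros at y ∈ {0}
  x = 4: [0↦0, 1↦1, 2↦2, 3↦9, 4↦6, 5↦10, 6↦5, 7↦8, 8↦3, 9↦7, 10↦4]  zeros at y ∈ {0}
  x = 5: [0↦0, 1↦4, 2↦6, 3↦1, 4↦6, 5↦5, 6↦4, 7↦9, 8↦4, 9↦6, 10↦10]  zeros at y ∈ {0}
  x = 6: [0↦0, 1↦3, 2↦2, 3↦3, 4↦1, 5↦2, 6↦1, 7↦4, 8↦6, 9↦2, 10↦9]  zeros at y ∈ {0}
  x = 7: [0↦0, 1↦9, 2↦1, 3↦4, 4↦2, 5↦1, 6↦7, 7↦4, 8↦9, 9↦6, 10↦1]  zeros at y ∈ {0}
  x = 8: [0↦0, 1↦0, 2↦3, 3↦4, 4↦9, 5↦2, 6↦0, 7↦9, 8↦2, 9↦7, 10↦8]  zeros at y ∈ {0, 1, 6}
  x = 9: [0↦0, 1↦9, 2↦8, 3↦3, 4↦0, 5↦5, 6↦2, 7↦8, 8↦7, 9↦5, 10↦8]  zeros at y ∈ {0, 4}
  x = 10: [0↦0, 1↦3, 2↦5, 3↦1, 4↦8, 5↦10, 6↦2, 7↦1, 8↦2, 9↦0, 10↦1]  zeros at y ∈ {0, 9}
Collecting zeros: affine points = {(0, 0), (0, 4), (0, 6), (1, 0), (2, 0), (2, 3), (2, 9), (3, 0), (4, 0), (5, 0), (6, 0), (7, 0), (8, 0), (8, 1), (8, 6), (9, 0), (9, 4), (10, 0), (10, 9)}.
Total count |C(F_11)_aff| = 19.


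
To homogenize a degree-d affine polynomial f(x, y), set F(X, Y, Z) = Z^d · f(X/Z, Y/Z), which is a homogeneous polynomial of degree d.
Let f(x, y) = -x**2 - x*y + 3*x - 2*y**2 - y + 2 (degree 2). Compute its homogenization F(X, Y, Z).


F(X, Y, Z) = -X**2 - X*Y + 3*X*Z - 2*Y**2 - Y*Z + 2*Z**2

deg(f) = 2.
Substitute x = X/Z, y = Y/Z into f, then multiply by Z^2.
  monomial -1·x^2·y^0 ↦ -1·X^2·Y^0·Z^0.
  monomial -1·x^1·y^1 ↦ -1·X^1·Y^1·Z^0.
  monomial 3·x^1·y^0 ↦ 3·X^1·Y^0·Z^1.
  monomial -2·x^0·y^2 ↦ -2·X^0·Y^2·Z^0.
  monomial -1·x^0·y^1 ↦ -1·X^0·Y^1·Z^1.
  monomial 2·x^0·y^0 ↦ 2·X^0·Y^0·Z^2.
Collecting: F(X, Y, Z) = -X**2 - X*Y + 3*X*Z - 2*Y**2 - Y*Z + 2*Z**2.


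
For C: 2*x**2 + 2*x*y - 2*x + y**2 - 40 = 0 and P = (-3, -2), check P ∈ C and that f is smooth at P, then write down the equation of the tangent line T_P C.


Tangent line at P: -18*x - 10*y - 74 = 0.

Step 1: f(-3, -2) = 0, so P lies on C.
Step 2: partial derivatives
  f_x(x, y) = 4*x + 2*y - 2, f_y(x, y) = 2*x + 2*y.
  f_x(P) = -18, f_y(P) = -10 (gradient nonzero, so P is smooth).
Step 3: tangent line at P: -18·(x − -3) + -10·(y − -2) = 0.
Expanding: -18*x - 10*y - 74 = 0.


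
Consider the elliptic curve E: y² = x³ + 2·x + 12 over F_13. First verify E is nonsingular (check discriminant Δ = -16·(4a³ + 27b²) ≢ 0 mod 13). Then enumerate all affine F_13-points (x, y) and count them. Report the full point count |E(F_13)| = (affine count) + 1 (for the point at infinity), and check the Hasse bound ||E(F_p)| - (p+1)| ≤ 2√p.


Affine points = {(0, 5), (0, 8), (5, 2), (5, 11), (11, 0), (12, 3), (12, 10)}; affine count = 7; |E(F_13)| = 8.

Discriminant check: Δ ∝ 4a³ + 27b² = 4·2³ + 27·12² = 4·8 + 27·144 ≡ 7 (mod 13). Nonzero ⇒ E is nonsingular.
For each x ∈ F_13, compute rhs = x³ + 2·x + 12 mod 13, then count y ∈ F_13 with y² ≡ rhs.
  x = 0: rhs = 12, matching y values: 5, 8 (2 points).
  x = 1: rhs = 2, matching y values: none (0 points).
  x = 2: rhs = 11, matching y values: none (0 points).
  x = 3: rhs = 6, matching y values: none (0 points).
  x = 4: rhs = 6, matching y values: none (0 points).
  x = 5: rhs = 4, matching y values: 2, 11 (2 points).
  x = 6: rhs = 6, matching y values: none (0 points).
  x = 7: rhs = 5, matching y values: none (0 points).
  x = 8: rhs = 7, matching y values: none (0 points).
  x = 9: rhs = 5, matching y values: none (0 points).
  x = 10: rhs = 5, matching y values: none (0 points).
  x = 11: rhs = 0, matching y values: 0 (1 points).
  x = 12: rhs = 9, matching y values: 3, 10 (2 points).
Total affine count: 7.
Full point count |E(F_13)| = 7 + 1 = 8.
Hasse bound: |8 − (13+1)| = |-6| = 6 ≤ 2√13 ≈ 7.2111 ✓.


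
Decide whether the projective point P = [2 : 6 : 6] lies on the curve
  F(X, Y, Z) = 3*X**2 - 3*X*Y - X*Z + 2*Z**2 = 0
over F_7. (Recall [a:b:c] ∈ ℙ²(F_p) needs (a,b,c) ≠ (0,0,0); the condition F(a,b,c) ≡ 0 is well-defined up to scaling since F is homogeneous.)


F(2,6,6) ≡ 1 (mod 7); P is NOT on the curve.

Evaluate F(2, 6, 6) term-by-term (mod 7).
  3*X**2 ↦ 3·4·1·1 = 12
  -3*X*Y ↦ -3·2·6·1 = -36
  -X*Z ↦ -1·2·1·6 = -12
  2*Z**2 ↦ 2·1·1·36 = 72
Sum: F(2, 6, 6) = (12) + (-36) + (-12) + (72) = 36.
Reducing mod 7: 36 ≡ 1 (mod 7).
Since F(a, b, c) ≡ 1 ≠ 0 (mod 7), P does NOT lie on the curve.


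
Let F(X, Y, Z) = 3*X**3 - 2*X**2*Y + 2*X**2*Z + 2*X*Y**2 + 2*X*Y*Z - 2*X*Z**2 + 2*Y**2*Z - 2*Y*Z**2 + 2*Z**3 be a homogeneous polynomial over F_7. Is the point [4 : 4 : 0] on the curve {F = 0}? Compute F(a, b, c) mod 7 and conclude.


F(4,4,0) ≡ 3 (mod 7); P is NOT on the curve.

Evaluate F(4, 4, 0) term-by-term (mod 7).
  3*X**3 ↦ 3·64·1·1 = 192
  -2*X**2*Y ↦ -2·16·4·1 = -128
  2*X**2*Z ↦ 2·16·1·0 = 0
  2*X*Y**2 ↦ 2·4·16·1 = 128
  2*X*Y*Z ↦ 2·4·4·0 = 0
  -2*X*Z**2 ↦ -2·4·1·0 = 0
  2*Y**2*Z ↦ 2·1·16·0 = 0
  -2*Y*Z**2 ↦ -2·1·4·0 = 0
  2*Z**3 ↦ 2·1·1·0 = 0
Sum: F(4, 4, 0) = (192) + (-128) + (0) + (128) + (0) + (0) + (0) + (0) + (0) = 192.
Reducing mod 7: 192 ≡ 3 (mod 7).
Since F(a, b, c) ≡ 3 ≠ 0 (mod 7), P does NOT lie on the curve.


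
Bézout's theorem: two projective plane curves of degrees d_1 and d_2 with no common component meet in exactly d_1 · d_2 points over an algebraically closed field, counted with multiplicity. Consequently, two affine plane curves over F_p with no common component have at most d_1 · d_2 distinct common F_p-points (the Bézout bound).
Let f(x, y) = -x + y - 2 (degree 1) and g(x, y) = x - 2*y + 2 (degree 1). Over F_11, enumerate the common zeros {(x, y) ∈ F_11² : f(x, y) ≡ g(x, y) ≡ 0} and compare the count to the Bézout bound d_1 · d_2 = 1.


Common zeros: {(9, 0)}; count = 1; Bézout bound = 1.

deg(f) = 1, deg(g) = 1, so Bézout bound = 1.
Scan x ∈ F_11. For each x, list the y ∈ F_11 with f(x, y) ≡ 0 and those with g(x, y) ≡ 0 (mod 11); the common zeros in that column are the intersection.
  x = 0: f ≡ 0 at y ∈ {2}; g ≡ 0 at y ∈ {1}; common: ∅.
  x = 1: f ≡ 0 at y ∈ {3}; g ≡ 0 at y ∈ {7}; common: ∅.
  x = 2: f ≡ 0 at y ∈ {4}; g ≡ 0 at y ∈ {2}; common: ∅.
  x = 3: f ≡ 0 at y ∈ {5}; g ≡ 0 at y ∈ {8}; common: ∅.
  x = 4: f ≡ 0 at y ∈ {6}; g ≡ 0 at y ∈ {3}; common: ∅.
  x = 5: f ≡ 0 at y ∈ {7}; g ≡ 0 at y ∈ {9}; common: ∅.
  x = 6: f ≡ 0 at y ∈ {8}; g ≡ 0 at y ∈ {4}; common: ∅.
  x = 7: f ≡ 0 at y ∈ {9}; g ≡ 0 at y ∈ {10}; common: ∅.
  x = 8: f ≡ 0 at y ∈ {10}; g ≡ 0 at y ∈ {5}; common: ∅.
  x = 9: f ≡ 0 at y ∈ {0}; g ≡ 0 at y ∈ {0}; common: {0}.
  x = 10: f ≡ 0 at y ∈ {1}; g ≡ 0 at y ∈ {6}; common: ∅.
Collecting: common zeros = {(9, 0)}, so the count is 1.
Comparison with the Bézout bound: 1 ≤ 1 = deg(f)·deg(g), as expected for curves with no common component (the bound is attained).


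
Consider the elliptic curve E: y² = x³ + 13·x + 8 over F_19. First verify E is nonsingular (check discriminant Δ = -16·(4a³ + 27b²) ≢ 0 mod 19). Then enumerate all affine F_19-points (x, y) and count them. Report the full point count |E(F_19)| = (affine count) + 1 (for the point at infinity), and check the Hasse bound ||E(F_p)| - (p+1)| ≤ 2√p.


Affine points = {(2, 2), (2, 17), (3, 6), (3, 13), (6, 6), (6, 13), (7, 9), (7, 10), (8, 4), (8, 15), (10, 6), (10, 13), (11, 0), (12, 7), (12, 12), (15, 5), (15, 14)}; affine count = 17; |E(F_19)| = 18.

Discriminant check: Δ ∝ 4a³ + 27b² = 4·13³ + 27·8² = 4·2197 + 27·64 ≡ 9 (mod 19). Nonzero ⇒ E is nonsingular.
For each x ∈ F_19, compute rhs = x³ + 13·x + 8 mod 19, then count y ∈ F_19 with y² ≡ rhs.
  x = 0: rhs = 8, matching y values: none (0 points).
  x = 1: rhs = 3, matching y values: none (0 points).
  x = 2: rhs = 4, matching y values: 2, 17 (2 points).
  x = 3: rhs = 17, matching y values: 6, 13 (2 points).
  x = 4: rhs = 10, matching y values: none (0 points).
  x = 5: rhs = 8, matching y values: none (0 points).
  x = 6: rhs = 17, matching y values: 6, 13 (2 points).
  x = 7: rhs = 5, matching y values: 9, 10 (2 points).
  x = 8: rhs = 16, matching y values: 4, 15 (2 points).
  x = 9: rhs = 18, matching y values: none (0 points).
  x = 10: rhs = 17, matching y values: 6, 13 (2 points).
  x = 11: rhs = 0, matching y values: 0 (1 points).
  x = 12: rhs = 11, matching y values: 7, 12 (2 points).
  x = 13: rhs = 18, matching y values: none (0 points).
  x = 14: rhs = 8, matching y values: none (0 points).
  x = 15: rhs = 6, matching y values: 5, 14 (2 points).
  x = 16: rhs = 18, matching y values: none (0 points).
  x = 17: rhs = 12, matching y values: none (0 points).
  x = 18: rhs = 13, matching y values: none (0 points).
Total affine count: 17.
Full point count |E(F_19)| = 17 + 1 = 18.
Hasse bound: |18 − (19+1)| = |-2| = 2 ≤ 2√19 ≈ 8.7178 ✓.


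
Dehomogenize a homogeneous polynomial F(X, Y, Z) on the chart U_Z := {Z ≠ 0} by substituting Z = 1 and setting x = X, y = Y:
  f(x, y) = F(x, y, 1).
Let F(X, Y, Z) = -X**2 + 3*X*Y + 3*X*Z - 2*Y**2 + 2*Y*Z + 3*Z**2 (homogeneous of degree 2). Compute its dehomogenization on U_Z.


f(x, y) = -x**2 + 3*x*y + 3*x - 2*y**2 + 2*y + 3

On U_Z we set Z = 1. Each monomial c·X^i·Y^j·Z^k in F becomes c·x^i·y^j·1^k = c·x^i·y^j.
Substituting Z = 1: F(X, Y, 1) = -x**2 + 3*x*y + 3*x - 2*y**2 + 2*y + 3.
Note: deg(f) ≤ deg(F) = 2; strict inequality happens when F is divisible by Z (lost terms).


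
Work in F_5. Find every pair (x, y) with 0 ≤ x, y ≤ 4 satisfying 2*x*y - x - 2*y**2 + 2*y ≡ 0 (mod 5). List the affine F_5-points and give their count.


Affine F_5-points: {(0, 0), (0, 1), (2, 4), (3, 2)}; count = 4.

For each of the 25 pairs (x, y) ∈ F_5², evaluate f(x, y) mod 5. Record the zeros.
  x = 0: [0↦0, 1↦0, 2↦1, 3↦3, 4↦1]  zeros at y ∈ {0, 1}
  x = 1: [0↦4, 1↦1, 2↦4, 3↦3, 4↦3]  zeros at y ∈ ∅
  x = 2: [0↦3, 1↦2, 2↦2, 3↦3, 4↦0]  zeros at y ∈ {4}
  x = 3: [0↦2, 1↦3, 2↦0, 3↦3, 4↦2]  zeros at y ∈ {2}
  x = 4: [0↦1, 1↦4, 2↦3, 3↦3, 4↦4]  zeros at y ∈ ∅
Collecting zeros: affine points = {(0, 0), (0, 1), (2, 4), (3, 2)}.
Total count |C(F_5)_aff| = 4.


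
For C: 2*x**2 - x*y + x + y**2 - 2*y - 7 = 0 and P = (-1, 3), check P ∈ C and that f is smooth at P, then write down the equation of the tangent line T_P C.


Tangent line at P: -6*x + 5*y - 21 = 0.

Step 1: f(-1, 3) = 0, so P lies on C.
Step 2: partial derivatives
  f_x(x, y) = 4*x - y + 1, f_y(x, y) = -x + 2*y - 2.
  f_x(P) = -6, f_y(P) = 5 (gradient nonzero, so P is smooth).
Step 3: tangent line at P: -6·(x − -1) + 5·(y − 3) = 0.
Expanding: -6*x + 5*y - 21 = 0.


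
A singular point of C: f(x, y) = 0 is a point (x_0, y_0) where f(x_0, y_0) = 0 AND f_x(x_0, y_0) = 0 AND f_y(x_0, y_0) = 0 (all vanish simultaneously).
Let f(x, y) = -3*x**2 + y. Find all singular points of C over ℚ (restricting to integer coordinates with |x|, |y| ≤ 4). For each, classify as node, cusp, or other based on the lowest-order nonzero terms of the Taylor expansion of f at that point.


No singular points in the scanned grid; C is smooth there.

Compute partial derivatives:
  f_x = -6*x.
  f_y = 1.
f_y = 1 is a nonzero constant, so f_y never vanishes: no point (x, y) can satisfy f = f_x = f_y = 0. In particular no (x, y) ∈ {−4, ..., 4}² is singular; the curve is smooth.


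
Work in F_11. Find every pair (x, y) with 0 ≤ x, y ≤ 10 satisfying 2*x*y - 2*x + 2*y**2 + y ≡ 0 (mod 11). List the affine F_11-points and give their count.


Affine F_11-points: {(0, 0), (0, 5), (1, 6), (1, 9), (3, 3), (3, 10), (5, 4), (5, 7), (6, 2), (6, 8)}; count = 10.

For each of the 121 pairs (x, y) ∈ F_11², evaluate f(x, y) mod 11. Record the zeros.
  x = 0: [0↦0, 1↦3, 2↦10, 3↦10, 4↦3, 5↦0, 6↦1, 7↦6, 8↦4, 9↦6, 10↦1]  zeros at y ∈ {0, 5}
  x = 1: [0↦9, 1↦3, 2↦1, 3↦3, 4↦9, 5↦8, 6↦0, 7↦7, 8↦7, 9↦0, 10↦8]  zeros at y ∈ {6, 9}
  x = 2: [0↦7, 1↦3, 2↦3, 3↦7, 4↦4, 5↦5, 6↦10, 7↦8, 8↦10, 9↦5, 10↦4]  zeros at y ∈ ∅
  x = 3: [0↦5, 1↦3, 2↦5, 3↦0, 4↦10, 5↦2, 6↦9, 7↦9, 8↦2, 9↦10, 10↦0]  zeros at y ∈ {3, 10}
  x = 4: [0↦3, 1↦3, 2↦7, 3↦4, 4↦5, 5↦10, 6↦8, 7↦10, 8↦5, 9↦4, 10↦7]  zeros at y ∈ ∅
  x = 5: [0↦1, 1↦3, 2↦9, 3↦8, 4↦0, 5↦7, 6↦7, 7↦0, 8↦8, 9↦9, 10↦3]  zeros at y ∈ {4, 7}
  x = 6: [0↦10, 1↦3, 2↦0, 3↦1, 4↦6, 5↦4, 6↦6, 7↦1, 8↦0, 9↦3, 10↦10]  zeros at y ∈ {2, 8}
  x = 7: [0↦8, 1↦3, 2↦2, 3↦5, 4↦1, 5↦1, 6↦5, 7↦2, 8↦3, 9↦8, 10↦6]  zeros at y ∈ ∅
  x = 8: [0↦6, 1↦3, 2↦4, 3↦9, 4↦7, 5↦9, 6↦4, 7↦3, 8↦6, 9↦2, 10↦2]  zeros at y ∈ ∅
  x = 9: [0↦4, 1↦3, 2↦6, 3↦2, 4↦2, 5↦6, 6↦3, 7↦4, 8↦9, 9↦7, 10↦9]  zeros at y ∈ ∅
  x = 10: [0↦2, 1↦3, 2↦8, 3↦6, 4↦8, 5↦3, 6↦2, 7↦5, 8↦1, 9↦1, 10↦5]  zeros at y ∈ ∅
Collecting zeros: affine points = {(0, 0), (0, 5), (1, 6), (1, 9), (3, 3), (3, 10), (5, 4), (5, 7), (6, 2), (6, 8)}.
Total count |C(F_11)_aff| = 10.


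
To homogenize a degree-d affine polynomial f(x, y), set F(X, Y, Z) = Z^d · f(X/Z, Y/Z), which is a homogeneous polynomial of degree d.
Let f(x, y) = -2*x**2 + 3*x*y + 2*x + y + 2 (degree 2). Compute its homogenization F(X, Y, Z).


F(X, Y, Z) = -2*X**2 + 3*X*Y + 2*X*Z + Y*Z + 2*Z**2

deg(f) = 2.
Substitute x = X/Z, y = Y/Z into f, then multiply by Z^2.
  monomial -2·x^2·y^0 ↦ -2·X^2·Y^0·Z^0.
  monomial 3·x^1·y^1 ↦ 3·X^1·Y^1·Z^0.
  monomial 2·x^1·y^0 ↦ 2·X^1·Y^0·Z^1.
  monomial 1·x^0·y^1 ↦ 1·X^0·Y^1·Z^1.
  monomial 2·x^0·y^0 ↦ 2·X^0·Y^0·Z^2.
Collecting: F(X, Y, Z) = -2*X**2 + 3*X*Y + 2*X*Z + Y*Z + 2*Z**2.


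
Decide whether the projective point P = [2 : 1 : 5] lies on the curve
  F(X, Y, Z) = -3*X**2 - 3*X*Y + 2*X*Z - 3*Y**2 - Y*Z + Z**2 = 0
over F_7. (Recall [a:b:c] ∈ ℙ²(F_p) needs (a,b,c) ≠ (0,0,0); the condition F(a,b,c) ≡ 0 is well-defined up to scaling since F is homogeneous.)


F(2,1,5) ≡ 5 (mod 7); P is NOT on the curve.

Evaluate F(2, 1, 5) term-by-term (mod 7).
  -3*X**2 ↦ -3·4·1·1 = -12
  -3*X*Y ↦ -3·2·1·1 = -6
  2*X*Z ↦ 2·2·1·5 = 20
  -3*Y**2 ↦ -3·1·1·1 = -3
  -Y*Z ↦ -1·1·1·5 = -5
  Z**2 ↦ 1·1·1·25 = 25
Sum: F(2, 1, 5) = (-12) + (-6) + (20) + (-3) + (-5) + (25) = 19.
Reducing mod 7: 19 ≡ 5 (mod 7).
Since F(a, b, c) ≡ 5 ≠ 0 (mod 7), P does NOT lie on the curve.


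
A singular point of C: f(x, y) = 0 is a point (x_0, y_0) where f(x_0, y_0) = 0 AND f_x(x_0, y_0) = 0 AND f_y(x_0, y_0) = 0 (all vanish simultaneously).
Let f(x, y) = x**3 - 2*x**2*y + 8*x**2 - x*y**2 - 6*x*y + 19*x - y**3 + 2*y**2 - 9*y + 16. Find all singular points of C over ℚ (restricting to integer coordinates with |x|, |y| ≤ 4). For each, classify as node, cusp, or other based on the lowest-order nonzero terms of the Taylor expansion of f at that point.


Singular points: {(-2, 1)}; classification: cusp.

Compute partial derivatives:
  f_x = 3*x**2 - 4*x*y + 16*x - y**2 - 6*y + 19.
  f_y = -2*x**2 - 2*x*y - 6*x - 3*y**2 + 4*y - 9.
Scan x_0 ∈ {−4, ..., 4}. For each x_0, f_y(x_0, y) is a polynomial in y; find its integer roots y ∈ {−4, ..., 4}, then test f_x and f at those candidates.
  x = -4: f_y(-4, y) = -3*y**2 + 12*y - 17; no integer root y with |y| ≤ 4.
  x = -3: f_y(-3, y) = -3*y**2 + 10*y - 9; no integer root y with |y| ≤ 4.
  x = -2: f_y(-2, y) = -3*y**2 + 8*y - 5; vanishes at y ∈ {1}. (-2, 1): f_x = 0, f = 0 — SINGULAR.
  x = -1: f_y(-1, y) = -3*y**2 + 6*y - 5; no integer root y with |y| ≤ 4.
  x = 0: f_y(0, y) = -3*y**2 + 4*y - 9; no integer root y with |y| ≤ 4.
  x = 1: f_y(1, y) = -3*y**2 + 2*y - 17; no integer root y with |y| ≤ 4.
  x = 2: f_y(2, y) = -3*y**2 - 29; no integer root y with |y| ≤ 4.
  x = 3: f_y(3, y) = -3*y**2 - 2*y - 45; no integer root y with |y| ≤ 4.
  x = 4: f_y(4, y) = -3*y**2 - 4*y - 65; no integer root y with |y| ≤ 4.
Only singular point on the grid: (-2, 1).
Classify: substitute x = -2 + u, y = 1 + v and expand: f = u**3 - 2*u**2*v - u*v**2 - v**3 + v**2.
No constant or linear terms (consistent with a singular point). Quadratic part: v**2. Cubic part: u**3 - 2*u**2*v - u*v**2 - v**3.
The quadratic part v**2 is a perfect square, so there is a single (double) tangent line v = 0, i.e. y = 1. Restricting the cubic part to that line (v = 0) leaves u**3 ≠ 0, so f is not divisible by v and the branch is v² ≈ -u**3 to lowest order — this is a cusp.
Classification: cusp.


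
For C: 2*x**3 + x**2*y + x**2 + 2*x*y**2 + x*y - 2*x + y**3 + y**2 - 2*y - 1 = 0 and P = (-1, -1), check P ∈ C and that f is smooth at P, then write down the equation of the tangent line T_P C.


Tangent line at P: 5*x + 3*y + 8 = 0.

Step 1: f(-1, -1) = 0, so P lies on C.
Step 2: partial derivatives
  f_x(x, y) = 6*x**2 + 2*x*y + 2*x + 2*y**2 + y - 2, f_y(x, y) = x**2 + 4*x*y + x + 3*y**2 + 2*y - 2.
  f_x(P) = 5, f_y(P) = 3 (gradient nonzero, so P is smooth).
Step 3: tangent line at P: 5·(x − -1) + 3·(y − -1) = 0.
Expanding: 5*x + 3*y + 8 = 0.


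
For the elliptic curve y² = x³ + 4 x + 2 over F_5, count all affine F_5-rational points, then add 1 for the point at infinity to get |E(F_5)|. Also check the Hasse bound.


Affine points = {(3, 1), (3, 4)}; affine count = 2; |E(F_5)| = 3.

Discriminant check: Δ ∝ 4a³ + 27b² = 4·4³ + 27·2² = 4·64 + 27·4 ≡ 4 (mod 5). Nonzero ⇒ E is nonsingular.
For each x ∈ F_5, compute rhs = x³ + 4·x + 2 mod 5, then count y ∈ F_5 with y² ≡ rhs.
  x = 0: rhs = 2, matching y values: none (0 points).
  x = 1: rhs = 2, matching y values: none (0 points).
  x = 2: rhs = 3, matching y values: none (0 points).
  x = 3: rhs = 1, matching y values: 1, 4 (2 points).
  x = 4: rhs = 2, matching y values: none (0 points).
Total affine count: 2.
Full point count |E(F_5)| = 2 + 1 = 3.
Hasse bound: |3 − (5+1)| = |-3| = 3 ≤ 2√5 ≈ 4.4721 ✓.


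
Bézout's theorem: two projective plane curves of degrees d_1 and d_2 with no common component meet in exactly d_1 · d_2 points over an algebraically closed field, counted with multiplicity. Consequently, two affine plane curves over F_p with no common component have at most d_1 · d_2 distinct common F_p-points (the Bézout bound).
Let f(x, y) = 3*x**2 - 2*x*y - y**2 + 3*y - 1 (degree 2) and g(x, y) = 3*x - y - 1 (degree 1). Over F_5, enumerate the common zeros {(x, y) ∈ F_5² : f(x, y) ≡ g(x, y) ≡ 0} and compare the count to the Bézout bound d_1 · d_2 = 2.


Common zeros: {(0, 4), (1, 2)}; count = 2; Bézout bound = 2.

deg(f) = 2, deg(g) = 1, so Bézout bound = 2.
Scan x ∈ F_5. For each x, list the y ∈ F_5 with f(x, y) ≡ 0 and those with g(x, y) ≡ 0 (mod 5); the common zeros in that column are the intersection.
  x = 0: f ≡ 0 at y ∈ {4}; g ≡ 0 at y ∈ {4}; common: {4}.
  x = 1: f ≡ 0 at y ∈ {2, 4}; g ≡ 0 at y ∈ {2}; common: {2}.
  x = 2: f ≡ 0 at y ∈ {2}; g ≡ 0 at y ∈ {0}; common: ∅.
  x = 3: f ≡ 0 at y ∈ ∅; g ≡ 0 at y ∈ {3}; common: ∅.
  x = 4: f ≡ 0 at y ∈ ∅; g ≡ 0 at y ∈ {1}; common: ∅.
Collecting: common zeros = {(0, 4), (1, 2)}, so the count is 2.
Comparison with the Bézout bound: 2 ≤ 2 = deg(f)·deg(g), as expected for curves with no common component (the bound is attained).


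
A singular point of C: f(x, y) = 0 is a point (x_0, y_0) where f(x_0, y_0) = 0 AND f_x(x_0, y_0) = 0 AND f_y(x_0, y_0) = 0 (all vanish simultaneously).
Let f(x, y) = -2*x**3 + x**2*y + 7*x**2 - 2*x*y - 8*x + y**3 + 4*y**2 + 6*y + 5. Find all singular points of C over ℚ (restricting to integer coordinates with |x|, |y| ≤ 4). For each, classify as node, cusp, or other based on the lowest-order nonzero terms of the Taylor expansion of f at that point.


Singular points: {(1, -1)}; classification: cusp.

Compute partial derivatives:
  f_x = -6*x**2 + 2*x*y + 14*x - 2*y - 8.
  f_y = x**2 - 2*x + 3*y**2 + 8*y + 6.
Scan x_0 ∈ {−4, ..., 4}. For each x_0, f_y(x_0, y) is a polynomial in y; find its integer roots y ∈ {−4, ..., 4}, then test f_x and f at those candidates.
  x = -4: f_y(-4, y) = 3*y**2 + 8*y + 30; no integer root y with |y| ≤ 4.
  x = -3: f_y(-3, y) = 3*y**2 + 8*y + 21; no integer root y with |y| ≤ 4.
  x = -2: f_y(-2, y) = 3*y**2 + 8*y + 14; no integer root y with |y| ≤ 4.
  x = -1: f_y(-1, y) = 3*y**2 + 8*y + 9; no integer root y with |y| ≤ 4.
  x = 0: f_y(0, y) = 3*y**2 + 8*y + 6; no integer root y with |y| ≤ 4.
  x = 1: f_y(1, y) = 3*y**2 + 8*y + 5; vanishes at y ∈ {-1}. (1, -1): f_x = 0, f = 0 — SINGULAR.
  x = 2: f_y(2, y) = 3*y**2 + 8*y + 6; no integer root y with |y| ≤ 4.
  x = 3: f_y(3, y) = 3*y**2 + 8*y + 9; no integer root y with |y| ≤ 4.
  x = 4: f_y(4, y) = 3*y**2 + 8*y + 14; no integer root y with |y| ≤ 4.
Only singular point on the grid: (1, -1).
Classify: substitute x = 1 + u, y = -1 + v and expand: f = -2*u**3 + u**2*v + v**3 + v**2.
No constant or linear terms (consistent with a singular point). Quadratic part: v**2. Cubic part: -2*u**3 + u**2*v + v**3.
The quadratic part v**2 is a perfect square, so there is a single (double) tangent line v = 0, i.e. y = -1. Restricting the cubic part to that line (v = 0) leaves -2*u**3 ≠ 0, so f is not divisible by v and the branch is v² ≈ 2*u**3 to lowest order — this is a cusp.
Classification: cusp.


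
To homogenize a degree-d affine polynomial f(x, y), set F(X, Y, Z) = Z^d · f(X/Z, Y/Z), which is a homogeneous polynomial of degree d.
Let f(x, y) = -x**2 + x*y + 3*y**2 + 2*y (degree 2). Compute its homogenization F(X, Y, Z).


F(X, Y, Z) = -X**2 + X*Y + 3*Y**2 + 2*Y*Z

deg(f) = 2.
Substitute x = X/Z, y = Y/Z into f, then multiply by Z^2.
  monomial -1·x^2·y^0 ↦ -1·X^2·Y^0·Z^0.
  monomial 1·x^1·y^1 ↦ 1·X^1·Y^1·Z^0.
  monomial 3·x^0·y^2 ↦ 3·X^0·Y^2·Z^0.
  monomial 2·x^0·y^1 ↦ 2·X^0·Y^1·Z^1.
Collecting: F(X, Y, Z) = -X**2 + X*Y + 3*Y**2 + 2*Y*Z.
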